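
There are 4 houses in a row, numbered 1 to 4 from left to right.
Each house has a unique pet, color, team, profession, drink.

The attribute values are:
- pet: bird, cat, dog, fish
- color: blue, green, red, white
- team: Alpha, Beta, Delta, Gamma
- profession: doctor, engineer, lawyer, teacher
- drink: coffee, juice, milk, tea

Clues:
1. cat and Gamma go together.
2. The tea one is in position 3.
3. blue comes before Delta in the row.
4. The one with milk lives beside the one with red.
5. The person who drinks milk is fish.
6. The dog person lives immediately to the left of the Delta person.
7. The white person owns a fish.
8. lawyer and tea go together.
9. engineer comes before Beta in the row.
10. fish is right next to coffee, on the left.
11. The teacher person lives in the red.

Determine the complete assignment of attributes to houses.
Solution:

House | Pet | Color | Team | Profession | Drink
-----------------------------------------------
  1   | fish | white | Alpha | engineer | milk
  2   | cat | red | Gamma | teacher | coffee
  3   | dog | blue | Beta | lawyer | tea
  4   | bird | green | Delta | doctor | juice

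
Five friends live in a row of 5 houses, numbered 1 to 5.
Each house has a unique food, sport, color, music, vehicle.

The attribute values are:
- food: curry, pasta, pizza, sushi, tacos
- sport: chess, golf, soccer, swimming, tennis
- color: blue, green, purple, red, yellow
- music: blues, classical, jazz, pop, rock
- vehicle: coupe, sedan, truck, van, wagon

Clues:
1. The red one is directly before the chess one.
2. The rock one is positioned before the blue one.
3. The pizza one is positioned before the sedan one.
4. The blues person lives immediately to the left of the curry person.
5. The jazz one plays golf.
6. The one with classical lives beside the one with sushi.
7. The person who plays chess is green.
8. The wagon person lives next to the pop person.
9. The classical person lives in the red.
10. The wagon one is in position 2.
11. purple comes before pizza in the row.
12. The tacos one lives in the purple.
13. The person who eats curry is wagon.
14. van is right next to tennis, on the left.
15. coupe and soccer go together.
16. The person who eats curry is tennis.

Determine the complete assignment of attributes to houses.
Solution:

House | Food | Sport | Color | Music | Vehicle
----------------------------------------------
  1   | tacos | swimming | purple | blues | van
  2   | curry | tennis | red | classical | wagon
  3   | sushi | chess | green | pop | truck
  4   | pizza | soccer | yellow | rock | coupe
  5   | pasta | golf | blue | jazz | sedan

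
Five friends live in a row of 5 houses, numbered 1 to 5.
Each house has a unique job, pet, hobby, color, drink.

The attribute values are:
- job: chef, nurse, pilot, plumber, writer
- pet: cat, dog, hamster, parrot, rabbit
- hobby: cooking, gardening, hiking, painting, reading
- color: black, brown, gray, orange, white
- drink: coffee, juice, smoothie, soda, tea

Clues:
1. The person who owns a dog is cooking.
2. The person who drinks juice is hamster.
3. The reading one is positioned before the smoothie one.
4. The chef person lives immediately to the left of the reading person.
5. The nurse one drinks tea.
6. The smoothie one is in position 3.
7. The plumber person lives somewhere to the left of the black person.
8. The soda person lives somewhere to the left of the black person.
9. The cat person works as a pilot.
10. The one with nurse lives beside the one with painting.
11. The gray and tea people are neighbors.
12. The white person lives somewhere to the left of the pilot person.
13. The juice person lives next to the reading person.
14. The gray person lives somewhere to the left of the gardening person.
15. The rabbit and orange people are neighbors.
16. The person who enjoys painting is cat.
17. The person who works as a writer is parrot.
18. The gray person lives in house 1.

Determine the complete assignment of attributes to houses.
Solution:

House | Job | Pet | Hobby | Color | Drink
-----------------------------------------
  1   | chef | hamster | hiking | gray | juice
  2   | nurse | rabbit | reading | white | tea
  3   | pilot | cat | painting | orange | smoothie
  4   | plumber | dog | cooking | brown | soda
  5   | writer | parrot | gardening | black | coffee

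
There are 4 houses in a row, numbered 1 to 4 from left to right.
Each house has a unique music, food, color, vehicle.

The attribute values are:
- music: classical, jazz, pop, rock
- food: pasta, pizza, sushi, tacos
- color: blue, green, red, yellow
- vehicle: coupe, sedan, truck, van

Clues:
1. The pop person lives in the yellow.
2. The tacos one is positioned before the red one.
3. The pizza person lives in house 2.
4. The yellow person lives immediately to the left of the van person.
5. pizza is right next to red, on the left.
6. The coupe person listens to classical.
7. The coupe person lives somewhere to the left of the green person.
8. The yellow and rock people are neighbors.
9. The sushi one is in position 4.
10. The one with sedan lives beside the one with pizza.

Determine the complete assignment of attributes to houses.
Solution:

House | Music | Food | Color | Vehicle
--------------------------------------
  1   | pop | tacos | yellow | sedan
  2   | rock | pizza | blue | van
  3   | classical | pasta | red | coupe
  4   | jazz | sushi | green | truck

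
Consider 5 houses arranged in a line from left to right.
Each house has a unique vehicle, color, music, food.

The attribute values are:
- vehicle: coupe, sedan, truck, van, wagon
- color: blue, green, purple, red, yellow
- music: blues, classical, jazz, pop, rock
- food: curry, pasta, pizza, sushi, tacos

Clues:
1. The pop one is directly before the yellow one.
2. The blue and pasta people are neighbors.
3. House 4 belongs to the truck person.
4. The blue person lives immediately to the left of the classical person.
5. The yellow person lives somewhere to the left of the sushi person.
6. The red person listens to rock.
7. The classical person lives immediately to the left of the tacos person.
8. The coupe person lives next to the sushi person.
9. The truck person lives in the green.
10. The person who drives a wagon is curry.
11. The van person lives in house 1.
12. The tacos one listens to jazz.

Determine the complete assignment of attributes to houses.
Solution:

House | Vehicle | Color | Music | Food
--------------------------------------
  1   | van | blue | pop | pizza
  2   | sedan | yellow | classical | pasta
  3   | coupe | purple | jazz | tacos
  4   | truck | green | blues | sushi
  5   | wagon | red | rock | curry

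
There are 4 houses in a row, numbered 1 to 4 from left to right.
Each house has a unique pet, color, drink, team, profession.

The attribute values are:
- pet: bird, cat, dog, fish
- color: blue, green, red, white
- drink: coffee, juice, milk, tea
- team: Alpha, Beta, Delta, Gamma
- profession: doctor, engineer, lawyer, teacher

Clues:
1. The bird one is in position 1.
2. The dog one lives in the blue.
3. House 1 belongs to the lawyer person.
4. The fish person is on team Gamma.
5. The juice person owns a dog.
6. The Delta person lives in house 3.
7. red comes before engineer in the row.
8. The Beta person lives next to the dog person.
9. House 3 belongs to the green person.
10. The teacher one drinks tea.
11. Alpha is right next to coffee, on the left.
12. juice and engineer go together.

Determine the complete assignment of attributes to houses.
Solution:

House | Pet | Color | Drink | Team | Profession
-----------------------------------------------
  1   | bird | red | milk | Beta | lawyer
  2   | dog | blue | juice | Alpha | engineer
  3   | cat | green | coffee | Delta | doctor
  4   | fish | white | tea | Gamma | teacher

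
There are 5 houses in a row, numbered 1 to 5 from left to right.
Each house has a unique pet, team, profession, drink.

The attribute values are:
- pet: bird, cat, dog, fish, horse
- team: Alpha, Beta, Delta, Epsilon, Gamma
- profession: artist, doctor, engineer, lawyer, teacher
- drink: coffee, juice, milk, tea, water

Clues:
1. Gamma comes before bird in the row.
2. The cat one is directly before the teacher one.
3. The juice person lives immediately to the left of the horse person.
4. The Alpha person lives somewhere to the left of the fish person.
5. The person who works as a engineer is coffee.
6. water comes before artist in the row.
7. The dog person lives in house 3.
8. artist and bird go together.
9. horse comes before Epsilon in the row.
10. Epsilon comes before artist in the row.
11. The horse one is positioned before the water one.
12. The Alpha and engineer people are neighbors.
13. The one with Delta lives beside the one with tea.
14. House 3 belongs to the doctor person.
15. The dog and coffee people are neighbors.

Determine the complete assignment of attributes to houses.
Solution:

House | Pet | Team | Profession | Drink
---------------------------------------
  1   | cat | Delta | lawyer | juice
  2   | horse | Gamma | teacher | tea
  3   | dog | Alpha | doctor | water
  4   | fish | Epsilon | engineer | coffee
  5   | bird | Beta | artist | milk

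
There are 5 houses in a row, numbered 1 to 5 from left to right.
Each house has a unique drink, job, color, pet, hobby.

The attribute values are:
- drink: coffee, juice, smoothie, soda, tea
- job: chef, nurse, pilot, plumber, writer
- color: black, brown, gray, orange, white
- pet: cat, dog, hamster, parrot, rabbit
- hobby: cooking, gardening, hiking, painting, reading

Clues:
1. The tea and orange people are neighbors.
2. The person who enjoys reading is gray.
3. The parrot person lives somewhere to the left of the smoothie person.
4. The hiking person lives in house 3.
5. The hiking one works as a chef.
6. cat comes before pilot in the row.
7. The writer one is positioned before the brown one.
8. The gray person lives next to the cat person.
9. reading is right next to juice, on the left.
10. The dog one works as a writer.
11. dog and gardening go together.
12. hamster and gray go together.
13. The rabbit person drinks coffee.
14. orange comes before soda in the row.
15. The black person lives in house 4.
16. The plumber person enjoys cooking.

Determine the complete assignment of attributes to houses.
Solution:

House | Drink | Job | Color | Pet | Hobby
-----------------------------------------
  1   | tea | nurse | gray | hamster | reading
  2   | juice | plumber | orange | cat | cooking
  3   | soda | chef | white | parrot | hiking
  4   | smoothie | writer | black | dog | gardening
  5   | coffee | pilot | brown | rabbit | painting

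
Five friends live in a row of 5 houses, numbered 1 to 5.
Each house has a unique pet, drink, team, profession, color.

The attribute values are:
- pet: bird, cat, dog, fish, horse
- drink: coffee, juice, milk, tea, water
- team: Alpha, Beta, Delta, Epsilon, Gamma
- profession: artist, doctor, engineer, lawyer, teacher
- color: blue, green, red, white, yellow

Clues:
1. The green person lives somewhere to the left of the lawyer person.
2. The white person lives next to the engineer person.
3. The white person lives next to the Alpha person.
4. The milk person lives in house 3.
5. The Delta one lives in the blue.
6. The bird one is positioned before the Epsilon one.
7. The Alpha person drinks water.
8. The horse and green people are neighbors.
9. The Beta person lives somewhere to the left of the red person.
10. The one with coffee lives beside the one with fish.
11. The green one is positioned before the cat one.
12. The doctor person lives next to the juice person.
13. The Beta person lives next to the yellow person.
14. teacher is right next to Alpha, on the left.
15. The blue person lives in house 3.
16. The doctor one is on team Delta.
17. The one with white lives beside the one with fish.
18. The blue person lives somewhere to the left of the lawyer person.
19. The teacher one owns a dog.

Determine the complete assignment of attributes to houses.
Solution:

House | Pet | Drink | Team | Profession | Color
-----------------------------------------------
  1   | dog | coffee | Beta | teacher | white
  2   | fish | water | Alpha | engineer | yellow
  3   | horse | milk | Delta | doctor | blue
  4   | bird | juice | Gamma | artist | green
  5   | cat | tea | Epsilon | lawyer | red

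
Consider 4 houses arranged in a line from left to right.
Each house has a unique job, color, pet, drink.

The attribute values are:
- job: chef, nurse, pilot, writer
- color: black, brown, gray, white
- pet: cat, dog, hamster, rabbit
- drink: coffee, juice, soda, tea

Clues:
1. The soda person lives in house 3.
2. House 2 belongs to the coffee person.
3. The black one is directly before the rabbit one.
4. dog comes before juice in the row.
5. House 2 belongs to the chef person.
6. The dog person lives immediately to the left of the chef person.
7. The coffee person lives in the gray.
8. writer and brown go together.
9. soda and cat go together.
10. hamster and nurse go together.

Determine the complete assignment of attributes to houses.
Solution:

House | Job | Color | Pet | Drink
---------------------------------
  1   | pilot | black | dog | tea
  2   | chef | gray | rabbit | coffee
  3   | writer | brown | cat | soda
  4   | nurse | white | hamster | juice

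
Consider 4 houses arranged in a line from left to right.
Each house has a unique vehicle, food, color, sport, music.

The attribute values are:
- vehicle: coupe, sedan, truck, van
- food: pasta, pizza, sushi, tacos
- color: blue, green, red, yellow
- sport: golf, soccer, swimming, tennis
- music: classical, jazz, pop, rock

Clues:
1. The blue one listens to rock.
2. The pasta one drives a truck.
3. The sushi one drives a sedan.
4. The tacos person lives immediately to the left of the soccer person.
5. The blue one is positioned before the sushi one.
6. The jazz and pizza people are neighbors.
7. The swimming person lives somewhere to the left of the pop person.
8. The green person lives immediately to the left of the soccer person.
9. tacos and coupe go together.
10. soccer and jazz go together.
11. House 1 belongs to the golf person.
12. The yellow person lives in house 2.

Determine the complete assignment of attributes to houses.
Solution:

House | Vehicle | Food | Color | Sport | Music
----------------------------------------------
  1   | coupe | tacos | green | golf | classical
  2   | truck | pasta | yellow | soccer | jazz
  3   | van | pizza | blue | swimming | rock
  4   | sedan | sushi | red | tennis | pop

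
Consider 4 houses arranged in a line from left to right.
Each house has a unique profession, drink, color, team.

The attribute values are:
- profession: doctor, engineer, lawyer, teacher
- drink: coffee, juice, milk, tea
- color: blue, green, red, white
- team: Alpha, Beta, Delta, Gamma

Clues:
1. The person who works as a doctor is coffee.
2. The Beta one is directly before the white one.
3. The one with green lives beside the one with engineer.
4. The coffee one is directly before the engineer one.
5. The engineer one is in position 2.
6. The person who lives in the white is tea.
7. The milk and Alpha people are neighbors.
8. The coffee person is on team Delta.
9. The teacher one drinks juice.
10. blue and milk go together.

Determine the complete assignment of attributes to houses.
Solution:

House | Profession | Drink | Color | Team
-----------------------------------------
  1   | doctor | coffee | green | Delta
  2   | engineer | milk | blue | Beta
  3   | lawyer | tea | white | Alpha
  4   | teacher | juice | red | Gamma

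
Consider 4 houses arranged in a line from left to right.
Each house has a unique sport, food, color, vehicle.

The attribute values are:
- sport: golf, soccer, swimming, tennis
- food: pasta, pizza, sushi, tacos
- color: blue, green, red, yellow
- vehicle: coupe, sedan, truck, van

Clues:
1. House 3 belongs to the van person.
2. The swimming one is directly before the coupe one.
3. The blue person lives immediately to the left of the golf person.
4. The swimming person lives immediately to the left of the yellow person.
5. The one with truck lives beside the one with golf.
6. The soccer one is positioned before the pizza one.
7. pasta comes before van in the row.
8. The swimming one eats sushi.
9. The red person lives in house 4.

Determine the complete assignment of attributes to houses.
Solution:

House | Sport | Food | Color | Vehicle
--------------------------------------
  1   | swimming | sushi | blue | truck
  2   | golf | pasta | yellow | coupe
  3   | soccer | tacos | green | van
  4   | tennis | pizza | red | sedan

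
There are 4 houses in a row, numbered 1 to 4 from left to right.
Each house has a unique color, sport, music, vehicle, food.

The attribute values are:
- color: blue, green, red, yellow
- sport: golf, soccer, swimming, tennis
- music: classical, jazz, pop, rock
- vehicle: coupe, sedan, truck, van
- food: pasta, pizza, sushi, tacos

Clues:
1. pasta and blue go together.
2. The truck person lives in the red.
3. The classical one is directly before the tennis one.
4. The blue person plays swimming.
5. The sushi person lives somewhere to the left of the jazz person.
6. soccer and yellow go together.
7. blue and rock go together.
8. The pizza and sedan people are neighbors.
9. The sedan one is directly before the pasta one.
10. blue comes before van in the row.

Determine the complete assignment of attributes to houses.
Solution:

House | Color | Sport | Music | Vehicle | Food
----------------------------------------------
  1   | red | golf | classical | truck | pizza
  2   | green | tennis | pop | sedan | sushi
  3   | blue | swimming | rock | coupe | pasta
  4   | yellow | soccer | jazz | van | tacos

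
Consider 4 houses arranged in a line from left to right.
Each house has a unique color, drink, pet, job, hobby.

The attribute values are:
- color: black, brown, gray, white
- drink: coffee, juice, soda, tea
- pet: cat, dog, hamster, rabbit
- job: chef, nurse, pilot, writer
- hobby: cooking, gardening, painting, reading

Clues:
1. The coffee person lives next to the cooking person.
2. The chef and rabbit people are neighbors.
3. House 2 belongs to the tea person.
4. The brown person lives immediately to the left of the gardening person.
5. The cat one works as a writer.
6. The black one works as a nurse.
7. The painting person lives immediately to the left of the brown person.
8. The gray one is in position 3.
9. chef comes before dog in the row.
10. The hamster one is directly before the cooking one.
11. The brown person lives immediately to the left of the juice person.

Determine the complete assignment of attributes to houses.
Solution:

House | Color | Drink | Pet | Job | Hobby
-----------------------------------------
  1   | white | coffee | hamster | chef | painting
  2   | brown | tea | rabbit | pilot | cooking
  3   | gray | juice | cat | writer | gardening
  4   | black | soda | dog | nurse | reading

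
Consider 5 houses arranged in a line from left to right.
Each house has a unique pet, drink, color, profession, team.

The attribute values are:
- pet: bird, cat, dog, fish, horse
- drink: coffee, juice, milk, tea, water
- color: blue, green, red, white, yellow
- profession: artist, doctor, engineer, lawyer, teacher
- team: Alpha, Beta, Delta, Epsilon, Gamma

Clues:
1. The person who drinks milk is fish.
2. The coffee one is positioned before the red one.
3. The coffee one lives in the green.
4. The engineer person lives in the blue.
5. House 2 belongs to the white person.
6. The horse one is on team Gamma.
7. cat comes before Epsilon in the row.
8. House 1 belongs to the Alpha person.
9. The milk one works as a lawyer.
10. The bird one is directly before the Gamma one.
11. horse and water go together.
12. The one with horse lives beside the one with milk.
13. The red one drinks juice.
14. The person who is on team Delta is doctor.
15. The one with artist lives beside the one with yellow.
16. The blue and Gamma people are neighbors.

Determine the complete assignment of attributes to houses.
Solution:

House | Pet | Drink | Color | Profession | Team
-----------------------------------------------
  1   | bird | tea | blue | engineer | Alpha
  2   | horse | water | white | artist | Gamma
  3   | fish | milk | yellow | lawyer | Beta
  4   | cat | coffee | green | doctor | Delta
  5   | dog | juice | red | teacher | Epsilon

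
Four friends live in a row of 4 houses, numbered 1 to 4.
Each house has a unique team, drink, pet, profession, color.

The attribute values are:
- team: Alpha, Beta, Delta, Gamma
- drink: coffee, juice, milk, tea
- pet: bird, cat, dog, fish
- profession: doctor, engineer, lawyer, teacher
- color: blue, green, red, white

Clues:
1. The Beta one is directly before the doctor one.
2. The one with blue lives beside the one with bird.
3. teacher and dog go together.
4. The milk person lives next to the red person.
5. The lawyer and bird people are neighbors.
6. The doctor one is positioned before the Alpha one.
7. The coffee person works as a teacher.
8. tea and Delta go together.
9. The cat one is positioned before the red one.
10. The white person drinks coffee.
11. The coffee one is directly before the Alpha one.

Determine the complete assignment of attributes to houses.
Solution:

House | Team | Drink | Pet | Profession | Color
-----------------------------------------------
  1   | Beta | milk | cat | lawyer | blue
  2   | Delta | tea | bird | doctor | red
  3   | Gamma | coffee | dog | teacher | white
  4   | Alpha | juice | fish | engineer | green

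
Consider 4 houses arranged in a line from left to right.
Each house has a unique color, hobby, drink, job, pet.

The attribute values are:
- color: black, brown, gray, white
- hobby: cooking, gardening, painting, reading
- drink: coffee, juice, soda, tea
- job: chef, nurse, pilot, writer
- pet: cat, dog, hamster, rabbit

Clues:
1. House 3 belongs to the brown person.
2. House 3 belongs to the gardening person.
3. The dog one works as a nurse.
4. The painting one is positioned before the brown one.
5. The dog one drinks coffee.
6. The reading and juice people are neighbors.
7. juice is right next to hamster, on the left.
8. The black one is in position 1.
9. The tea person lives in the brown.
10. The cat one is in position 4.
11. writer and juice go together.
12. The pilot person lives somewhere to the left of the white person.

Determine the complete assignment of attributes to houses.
Solution:

House | Color | Hobby | Drink | Job | Pet
-----------------------------------------
  1   | black | reading | coffee | nurse | dog
  2   | gray | painting | juice | writer | rabbit
  3   | brown | gardening | tea | pilot | hamster
  4   | white | cooking | soda | chef | cat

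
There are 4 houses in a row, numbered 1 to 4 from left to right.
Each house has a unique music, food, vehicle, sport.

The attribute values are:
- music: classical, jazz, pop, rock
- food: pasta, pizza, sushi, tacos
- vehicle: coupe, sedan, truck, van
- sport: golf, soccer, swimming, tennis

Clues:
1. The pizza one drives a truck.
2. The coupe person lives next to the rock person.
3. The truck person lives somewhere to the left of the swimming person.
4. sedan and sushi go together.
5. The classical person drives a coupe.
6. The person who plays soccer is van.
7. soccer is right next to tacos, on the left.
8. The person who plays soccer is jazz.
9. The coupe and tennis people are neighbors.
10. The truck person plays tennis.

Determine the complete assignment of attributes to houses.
Solution:

House | Music | Food | Vehicle | Sport
--------------------------------------
  1   | jazz | pasta | van | soccer
  2   | classical | tacos | coupe | golf
  3   | rock | pizza | truck | tennis
  4   | pop | sushi | sedan | swimming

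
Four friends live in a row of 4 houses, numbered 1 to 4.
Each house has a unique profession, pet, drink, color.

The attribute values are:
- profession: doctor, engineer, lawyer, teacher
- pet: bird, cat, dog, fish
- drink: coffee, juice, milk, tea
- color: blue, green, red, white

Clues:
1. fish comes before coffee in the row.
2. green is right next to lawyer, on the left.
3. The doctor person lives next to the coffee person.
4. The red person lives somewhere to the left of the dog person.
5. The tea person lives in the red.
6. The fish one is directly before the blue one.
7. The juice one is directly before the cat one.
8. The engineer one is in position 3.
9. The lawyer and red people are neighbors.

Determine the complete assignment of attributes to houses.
Solution:

House | Profession | Pet | Drink | Color
----------------------------------------
  1   | doctor | fish | juice | green
  2   | lawyer | cat | coffee | blue
  3   | engineer | bird | tea | red
  4   | teacher | dog | milk | white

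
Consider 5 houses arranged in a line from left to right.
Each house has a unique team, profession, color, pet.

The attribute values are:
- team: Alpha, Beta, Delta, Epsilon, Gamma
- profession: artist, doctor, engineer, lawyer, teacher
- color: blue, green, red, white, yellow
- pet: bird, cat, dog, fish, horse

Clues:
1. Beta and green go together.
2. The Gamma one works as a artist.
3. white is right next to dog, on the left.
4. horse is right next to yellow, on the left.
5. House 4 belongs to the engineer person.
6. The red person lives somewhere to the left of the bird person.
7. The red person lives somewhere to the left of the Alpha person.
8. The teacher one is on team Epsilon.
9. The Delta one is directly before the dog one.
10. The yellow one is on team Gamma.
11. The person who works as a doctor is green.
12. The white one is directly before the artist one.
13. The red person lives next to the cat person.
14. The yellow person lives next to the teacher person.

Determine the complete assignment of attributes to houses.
Solution:

House | Team | Profession | Color | Pet
---------------------------------------
  1   | Delta | lawyer | white | horse
  2   | Gamma | artist | yellow | dog
  3   | Epsilon | teacher | red | fish
  4   | Alpha | engineer | blue | cat
  5   | Beta | doctor | green | bird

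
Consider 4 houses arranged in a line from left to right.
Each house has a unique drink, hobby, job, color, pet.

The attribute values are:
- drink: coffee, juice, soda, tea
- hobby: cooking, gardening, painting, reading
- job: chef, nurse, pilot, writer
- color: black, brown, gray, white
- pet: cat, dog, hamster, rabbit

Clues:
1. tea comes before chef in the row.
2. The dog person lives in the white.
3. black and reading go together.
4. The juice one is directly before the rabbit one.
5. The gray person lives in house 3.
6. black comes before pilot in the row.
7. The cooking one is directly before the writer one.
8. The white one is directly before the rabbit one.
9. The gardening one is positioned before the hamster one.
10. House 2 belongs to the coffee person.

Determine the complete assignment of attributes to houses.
Solution:

House | Drink | Hobby | Job | Color | Pet
-----------------------------------------
  1   | juice | cooking | nurse | white | dog
  2   | coffee | reading | writer | black | rabbit
  3   | tea | gardening | pilot | gray | cat
  4   | soda | painting | chef | brown | hamster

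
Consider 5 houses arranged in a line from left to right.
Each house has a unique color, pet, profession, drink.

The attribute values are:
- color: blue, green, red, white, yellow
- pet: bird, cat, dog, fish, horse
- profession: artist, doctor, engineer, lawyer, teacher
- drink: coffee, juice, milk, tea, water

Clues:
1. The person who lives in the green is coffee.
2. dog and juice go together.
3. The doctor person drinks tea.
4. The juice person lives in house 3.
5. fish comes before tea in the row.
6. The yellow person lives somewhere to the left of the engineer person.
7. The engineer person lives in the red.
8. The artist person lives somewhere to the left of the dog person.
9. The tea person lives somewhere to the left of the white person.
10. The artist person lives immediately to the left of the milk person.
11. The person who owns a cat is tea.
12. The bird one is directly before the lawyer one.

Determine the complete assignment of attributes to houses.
Solution:

House | Color | Pet | Profession | Drink
----------------------------------------
  1   | green | bird | artist | coffee
  2   | yellow | fish | lawyer | milk
  3   | red | dog | engineer | juice
  4   | blue | cat | doctor | tea
  5   | white | horse | teacher | water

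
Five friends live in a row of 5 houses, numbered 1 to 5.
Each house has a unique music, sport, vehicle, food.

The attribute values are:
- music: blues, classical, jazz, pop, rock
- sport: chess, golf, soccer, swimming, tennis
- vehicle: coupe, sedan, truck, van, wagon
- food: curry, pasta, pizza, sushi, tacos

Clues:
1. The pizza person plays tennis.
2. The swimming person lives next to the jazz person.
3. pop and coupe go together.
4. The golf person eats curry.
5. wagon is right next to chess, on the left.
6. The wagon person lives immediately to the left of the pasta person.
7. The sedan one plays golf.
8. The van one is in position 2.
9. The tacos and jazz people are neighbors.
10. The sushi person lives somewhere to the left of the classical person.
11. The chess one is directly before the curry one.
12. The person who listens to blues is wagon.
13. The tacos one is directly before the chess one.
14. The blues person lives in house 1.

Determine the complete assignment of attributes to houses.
Solution:

House | Music | Sport | Vehicle | Food
--------------------------------------
  1   | blues | swimming | wagon | tacos
  2   | jazz | chess | van | pasta
  3   | rock | golf | sedan | curry
  4   | pop | soccer | coupe | sushi
  5   | classical | tennis | truck | pizza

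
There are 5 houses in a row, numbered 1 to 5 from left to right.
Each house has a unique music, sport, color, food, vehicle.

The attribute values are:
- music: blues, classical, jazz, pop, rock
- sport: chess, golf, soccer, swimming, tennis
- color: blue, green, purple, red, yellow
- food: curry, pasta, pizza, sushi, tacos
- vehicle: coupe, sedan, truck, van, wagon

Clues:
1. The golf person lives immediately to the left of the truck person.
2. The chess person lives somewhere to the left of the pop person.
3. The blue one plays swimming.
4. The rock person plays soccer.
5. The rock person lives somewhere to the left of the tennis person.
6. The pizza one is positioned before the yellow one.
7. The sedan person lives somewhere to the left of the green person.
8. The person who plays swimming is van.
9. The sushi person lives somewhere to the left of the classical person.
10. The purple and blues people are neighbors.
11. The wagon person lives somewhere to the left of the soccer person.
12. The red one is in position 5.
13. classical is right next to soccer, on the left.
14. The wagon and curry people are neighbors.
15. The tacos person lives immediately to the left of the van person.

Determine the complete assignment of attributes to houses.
Solution:

House | Music | Sport | Color | Food | Vehicle
----------------------------------------------
  1   | jazz | chess | purple | tacos | sedan
  2   | blues | swimming | blue | sushi | van
  3   | classical | golf | green | pizza | wagon
  4   | rock | soccer | yellow | curry | truck
  5   | pop | tennis | red | pasta | coupe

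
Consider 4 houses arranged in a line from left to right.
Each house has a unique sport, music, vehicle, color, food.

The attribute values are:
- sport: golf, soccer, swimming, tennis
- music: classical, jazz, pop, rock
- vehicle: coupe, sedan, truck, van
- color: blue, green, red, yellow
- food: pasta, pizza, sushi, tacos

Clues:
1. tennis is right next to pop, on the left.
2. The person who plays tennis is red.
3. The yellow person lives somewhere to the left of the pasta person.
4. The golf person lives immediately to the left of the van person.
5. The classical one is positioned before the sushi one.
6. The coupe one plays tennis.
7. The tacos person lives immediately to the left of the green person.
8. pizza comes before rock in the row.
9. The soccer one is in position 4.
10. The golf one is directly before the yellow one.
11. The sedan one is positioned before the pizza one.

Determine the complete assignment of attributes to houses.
Solution:

House | Sport | Music | Vehicle | Color | Food
----------------------------------------------
  1   | tennis | classical | coupe | red | tacos
  2   | golf | pop | sedan | green | sushi
  3   | swimming | jazz | van | yellow | pizza
  4   | soccer | rock | truck | blue | pasta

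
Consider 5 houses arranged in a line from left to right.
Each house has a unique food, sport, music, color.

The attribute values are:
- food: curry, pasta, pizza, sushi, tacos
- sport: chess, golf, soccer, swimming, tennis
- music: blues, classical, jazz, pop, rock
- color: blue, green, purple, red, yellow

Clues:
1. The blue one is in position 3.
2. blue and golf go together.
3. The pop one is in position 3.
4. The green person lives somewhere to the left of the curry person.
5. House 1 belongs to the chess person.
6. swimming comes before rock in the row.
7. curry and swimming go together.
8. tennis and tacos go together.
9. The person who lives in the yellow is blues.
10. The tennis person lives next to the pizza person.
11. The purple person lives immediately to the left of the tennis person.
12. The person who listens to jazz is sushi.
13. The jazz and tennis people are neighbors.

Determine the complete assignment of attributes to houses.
Solution:

House | Food | Sport | Music | Color
------------------------------------
  1   | sushi | chess | jazz | purple
  2   | tacos | tennis | classical | green
  3   | pizza | golf | pop | blue
  4   | curry | swimming | blues | yellow
  5   | pasta | soccer | rock | red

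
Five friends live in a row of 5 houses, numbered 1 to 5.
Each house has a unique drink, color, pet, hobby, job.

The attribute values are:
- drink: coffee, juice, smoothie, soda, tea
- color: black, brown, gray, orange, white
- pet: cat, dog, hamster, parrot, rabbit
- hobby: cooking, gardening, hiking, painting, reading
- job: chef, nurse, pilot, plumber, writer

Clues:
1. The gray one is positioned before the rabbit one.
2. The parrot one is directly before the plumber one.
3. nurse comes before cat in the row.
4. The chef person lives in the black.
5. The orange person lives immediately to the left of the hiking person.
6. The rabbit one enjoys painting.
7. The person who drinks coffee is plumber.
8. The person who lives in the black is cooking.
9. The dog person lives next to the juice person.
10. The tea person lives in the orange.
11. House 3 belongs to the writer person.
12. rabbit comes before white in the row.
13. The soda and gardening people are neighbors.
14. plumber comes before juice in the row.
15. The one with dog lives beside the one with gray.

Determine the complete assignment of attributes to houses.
Solution:

House | Drink | Color | Pet | Hobby | Job
-----------------------------------------
  1   | soda | black | parrot | cooking | chef
  2   | coffee | brown | dog | gardening | plumber
  3   | juice | gray | hamster | reading | writer
  4   | tea | orange | rabbit | painting | nurse
  5   | smoothie | white | cat | hiking | pilot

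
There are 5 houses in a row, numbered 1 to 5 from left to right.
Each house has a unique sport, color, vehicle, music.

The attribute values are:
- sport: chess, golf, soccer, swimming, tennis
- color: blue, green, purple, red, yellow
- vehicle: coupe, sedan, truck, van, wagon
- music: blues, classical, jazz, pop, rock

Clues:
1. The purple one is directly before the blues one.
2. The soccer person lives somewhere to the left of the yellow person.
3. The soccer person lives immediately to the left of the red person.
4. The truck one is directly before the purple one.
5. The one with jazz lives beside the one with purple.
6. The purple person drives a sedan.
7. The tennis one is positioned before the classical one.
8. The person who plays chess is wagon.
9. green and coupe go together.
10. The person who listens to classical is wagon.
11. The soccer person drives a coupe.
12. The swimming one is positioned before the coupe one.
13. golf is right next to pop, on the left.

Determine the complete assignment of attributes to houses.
Solution:

House | Sport | Color | Vehicle | Music
---------------------------------------
  1   | golf | blue | truck | jazz
  2   | swimming | purple | sedan | pop
  3   | soccer | green | coupe | blues
  4   | tennis | red | van | rock
  5   | chess | yellow | wagon | classical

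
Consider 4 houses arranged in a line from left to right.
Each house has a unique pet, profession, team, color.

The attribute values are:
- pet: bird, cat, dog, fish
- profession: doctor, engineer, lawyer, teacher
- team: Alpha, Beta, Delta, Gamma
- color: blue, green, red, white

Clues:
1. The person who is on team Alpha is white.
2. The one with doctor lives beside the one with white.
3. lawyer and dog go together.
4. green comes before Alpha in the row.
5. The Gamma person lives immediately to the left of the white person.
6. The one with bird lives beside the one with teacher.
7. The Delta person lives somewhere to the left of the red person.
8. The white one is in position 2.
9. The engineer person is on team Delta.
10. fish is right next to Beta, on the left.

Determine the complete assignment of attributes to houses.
Solution:

House | Pet | Profession | Team | Color
---------------------------------------
  1   | bird | doctor | Gamma | green
  2   | cat | teacher | Alpha | white
  3   | fish | engineer | Delta | blue
  4   | dog | lawyer | Beta | red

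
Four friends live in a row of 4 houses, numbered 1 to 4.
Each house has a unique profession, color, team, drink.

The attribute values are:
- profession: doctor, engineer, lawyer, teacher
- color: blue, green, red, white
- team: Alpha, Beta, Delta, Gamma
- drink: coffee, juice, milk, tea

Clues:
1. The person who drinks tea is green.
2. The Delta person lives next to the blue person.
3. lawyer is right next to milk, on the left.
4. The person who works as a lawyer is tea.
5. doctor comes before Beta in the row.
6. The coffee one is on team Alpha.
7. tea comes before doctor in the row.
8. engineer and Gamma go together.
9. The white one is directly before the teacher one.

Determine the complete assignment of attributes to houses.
Solution:

House | Profession | Color | Team | Drink
-----------------------------------------
  1   | lawyer | green | Delta | tea
  2   | engineer | blue | Gamma | milk
  3   | doctor | white | Alpha | coffee
  4   | teacher | red | Beta | juice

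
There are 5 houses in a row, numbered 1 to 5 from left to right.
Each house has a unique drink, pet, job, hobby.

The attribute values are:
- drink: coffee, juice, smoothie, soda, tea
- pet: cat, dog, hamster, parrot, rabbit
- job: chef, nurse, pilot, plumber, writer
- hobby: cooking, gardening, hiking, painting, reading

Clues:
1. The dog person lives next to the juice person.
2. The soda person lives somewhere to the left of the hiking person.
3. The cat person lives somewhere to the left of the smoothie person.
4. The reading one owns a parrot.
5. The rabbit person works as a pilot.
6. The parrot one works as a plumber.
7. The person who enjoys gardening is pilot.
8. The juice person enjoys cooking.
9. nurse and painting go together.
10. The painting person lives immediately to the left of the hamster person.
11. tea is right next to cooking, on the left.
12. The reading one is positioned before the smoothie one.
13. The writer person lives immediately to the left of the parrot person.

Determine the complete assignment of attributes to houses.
Solution:

House | Drink | Pet | Job | Hobby
---------------------------------
  1   | tea | dog | nurse | painting
  2   | juice | hamster | writer | cooking
  3   | soda | parrot | plumber | reading
  4   | coffee | cat | chef | hiking
  5   | smoothie | rabbit | pilot | gardening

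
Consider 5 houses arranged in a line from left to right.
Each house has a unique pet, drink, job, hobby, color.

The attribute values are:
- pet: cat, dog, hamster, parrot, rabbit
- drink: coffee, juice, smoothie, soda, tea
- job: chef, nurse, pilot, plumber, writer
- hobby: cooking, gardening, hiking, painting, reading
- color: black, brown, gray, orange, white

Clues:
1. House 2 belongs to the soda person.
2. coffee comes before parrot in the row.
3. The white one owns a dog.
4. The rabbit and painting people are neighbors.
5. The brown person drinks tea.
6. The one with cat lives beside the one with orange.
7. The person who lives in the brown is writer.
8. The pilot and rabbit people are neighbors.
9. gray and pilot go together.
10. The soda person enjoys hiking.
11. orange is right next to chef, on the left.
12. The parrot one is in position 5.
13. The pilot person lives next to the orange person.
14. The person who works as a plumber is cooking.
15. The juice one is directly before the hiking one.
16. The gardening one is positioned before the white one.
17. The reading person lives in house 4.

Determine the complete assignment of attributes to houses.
Solution:

House | Pet | Drink | Job | Hobby | Color
-----------------------------------------
  1   | cat | juice | pilot | gardening | gray
  2   | rabbit | soda | nurse | hiking | orange
  3   | dog | coffee | chef | painting | white
  4   | hamster | tea | writer | reading | brown
  5   | parrot | smoothie | plumber | cooking | black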